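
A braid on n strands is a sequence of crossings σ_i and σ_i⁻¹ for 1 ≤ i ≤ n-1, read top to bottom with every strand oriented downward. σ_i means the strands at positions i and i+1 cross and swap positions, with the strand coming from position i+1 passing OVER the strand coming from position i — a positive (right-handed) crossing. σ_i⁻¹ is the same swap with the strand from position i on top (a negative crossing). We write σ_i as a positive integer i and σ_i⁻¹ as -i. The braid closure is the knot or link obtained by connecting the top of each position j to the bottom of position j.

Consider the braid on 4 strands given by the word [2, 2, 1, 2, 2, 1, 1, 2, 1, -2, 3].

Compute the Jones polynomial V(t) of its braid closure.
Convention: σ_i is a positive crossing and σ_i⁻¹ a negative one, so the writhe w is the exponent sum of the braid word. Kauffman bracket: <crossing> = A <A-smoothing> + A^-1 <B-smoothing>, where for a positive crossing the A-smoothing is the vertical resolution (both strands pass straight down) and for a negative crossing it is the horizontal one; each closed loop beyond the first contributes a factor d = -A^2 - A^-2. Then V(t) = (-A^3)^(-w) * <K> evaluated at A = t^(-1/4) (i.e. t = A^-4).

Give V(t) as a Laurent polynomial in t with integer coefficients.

The presented braid s2 s2 s1 s2 s2 s1 s1 s2 s1 s2^-1 s3 on 4 strands reduces by inverse Markov moves (closure unchanged at each step):
  Destabilize: the word has the form β·s3 where s3 occurs only as the final letter (β ∈ B_3); drop it and the last strand → 3 strands.
  Deconjugate: the word is γ·β·γ⁻¹ with γ = s2 (prefix) and γ⁻¹ = s2^-1 (suffix); strip both.
Reduced to β = s2 s1 s2 s2 s1 s1 s2 s1 on 3 strands, 8 crossings.
Compute on β:
Braid: s2 s1 s2 s2 s1 s1 s2 s1 on 3 strands, 8 crossings.
Writhe w = (#positive) - (#negative) = 8 - 0 = 8.
Enumerate smoothing states for the bracket polynomial. There are 2^8 = 256 states.
For each crossing: s=0 is the vertical smoothing, s=1 horizontal. Crossing k contributes A^(sign_k * (1 - 2*s_k)); loop factor d = -A^2 - A^-2.
Tabulate the states by total A-exponent and number of loops L (A-exp: L × count):
  A^8: L=3 ×1
  A^6: L=2 ×8
  A^4: L=1 ×16, L=3 ×12
  A^2: L=2 ×48, L=4 ×8
  A^0: L=1 ×17, L=3 ×51, L=5 ×2
  A^-2: L=2 ×34, L=4 ×22
  A^-4: L=1 ×4, L=3 ×21, L=5 ×3
  A^-6: L=2 ×4, L=4 ×4
  A^-8: L=3 ×1
Each group contributes A^e * Σ count * d^(L-1):
Powers of d = -A^2 - A^-2: d^2 = A^4 + 2 + A^-4; d^3 = -A^6 - 3*A^2 - 3*A^-2 - A^-6; d^4 = A^8 + 4*A^4 + 6 + 4*A^-4 + A^-8.
  A^8 * (d^2) = A^12 + 2*A^8 + A^4
  A^6 * (8*d) = -8*A^8 - 8*A^4
  A^4 * (16 + 12*d^2) = 12*A^8 + 40*A^4 + 12
  A^2 * (48*d + 8*d^3) = -8*A^8 - 72*A^4 - 72 - 8*A^-4
  A^0 * (17 + 51*d^2 + 2*d^4) = 2*A^8 + 59*A^4 + 131 + 59*A^-4 + 2*A^-8
  A^-2 * (34*d + 22*d^3) = -22*A^4 - 100 - 100*A^-4 - 22*A^-8
  A^-4 * (4 + 21*d^2 + 3*d^4) = 3*A^4 + 33 + 64*A^-4 + 33*A^-8 + 3*A^-12
  A^-6 * (4*d + 4*d^3) = -4 - 16*A^-4 - 16*A^-8 - 4*A^-12
  A^-8 * (d^2) = A^-4 + 2*A^-8 + A^-12
Summing the groups: <K> = A^12 + A^4 - A^-8
Normalise by the writhe: (-A^3)^(-w) = (-A^3)^(-8) = A^-24, so f(A) = A^-24 * <K> = A^-12 + A^-20 - A^-32.
Substitute A = t^(-1/4), i.e. A^e → t^(-e/4): V(t) = -t^8 + t^5 + t^3

Answer: -t^8 + t^5 + t^3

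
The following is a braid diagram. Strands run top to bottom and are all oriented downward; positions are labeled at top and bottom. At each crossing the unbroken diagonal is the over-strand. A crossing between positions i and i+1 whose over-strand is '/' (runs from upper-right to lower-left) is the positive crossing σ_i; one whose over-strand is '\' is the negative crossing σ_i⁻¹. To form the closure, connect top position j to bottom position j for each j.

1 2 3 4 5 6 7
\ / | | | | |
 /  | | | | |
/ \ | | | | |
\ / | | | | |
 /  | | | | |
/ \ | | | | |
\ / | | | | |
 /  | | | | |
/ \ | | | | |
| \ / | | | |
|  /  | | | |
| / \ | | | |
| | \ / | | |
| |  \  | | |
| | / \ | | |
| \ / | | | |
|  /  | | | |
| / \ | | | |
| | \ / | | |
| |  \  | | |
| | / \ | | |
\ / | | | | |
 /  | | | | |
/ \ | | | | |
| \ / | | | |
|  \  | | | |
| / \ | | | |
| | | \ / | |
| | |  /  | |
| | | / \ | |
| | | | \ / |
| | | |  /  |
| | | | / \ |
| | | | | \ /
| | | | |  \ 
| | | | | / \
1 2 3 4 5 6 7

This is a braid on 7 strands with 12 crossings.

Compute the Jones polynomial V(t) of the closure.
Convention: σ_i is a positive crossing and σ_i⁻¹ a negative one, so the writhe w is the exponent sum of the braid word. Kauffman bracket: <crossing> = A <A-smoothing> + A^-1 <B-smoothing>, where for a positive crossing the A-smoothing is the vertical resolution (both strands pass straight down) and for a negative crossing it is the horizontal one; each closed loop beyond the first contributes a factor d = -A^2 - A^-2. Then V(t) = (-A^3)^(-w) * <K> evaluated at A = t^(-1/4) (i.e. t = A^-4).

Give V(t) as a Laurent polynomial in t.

Reading the diagram top to bottom ('/'-over between positions i,i+1 = s_i, '\'-over = s_i^-1): braid word = s1 s1 s1 s2 s3^-1 s2 s3^-1 s1 s2^-1 s4 s5 s6^-1.
The presented braid s1 s1 s1 s2 s3^-1 s2 s3^-1 s1 s2^-1 s4 s5 s6^-1 on 7 strands reduces by inverse Markov moves (closure unchanged at each step):
  Destabilize: the word has the form β·s6^-1 where s6^-1 occurs only as the final letter (β ∈ B_6); drop it and the last strand → 6 strands.
  Destabilize: the word has the form β·s5 where s5 occurs only as the final letter (β ∈ B_5); drop it and the last strand → 5 strands.
  Destabilize: the word has the form β·s4 where s4 occurs only as the final letter (β ∈ B_4); drop it and the last strand → 4 strands.
Reduced to β = s1 s1 s1 s2 s3^-1 s2 s3^-1 s1 s2^-1 on 4 strands, 9 crossings.
Compute on β:
Braid: s1 s1 s1 s2 s3^-1 s2 s3^-1 s1 s2^-1 on 4 strands, 9 crossings.
Writhe w = (#positive) - (#negative) = 6 - 3 = 3.
Enumerate smoothing states for the bracket polynomial. There are 2^9 = 512 states.
Smooth each crossing (0=||, 1=⌣⌢); contribution A^(Σ sign_k(1-2s_k)) * d^(L-1).
Tabulate the states by total A-exponent and number of loops L (A-exp: L × count):
  A^9: L=3 ×1
  A^7: L=2 ×7, L=4 ×2
  A^5: L=1 ×12, L=3 ×24
  A^3: L=2 ×66, L=4 ×18
  A^1: L=1 ×35, L=3 ×84, L=5 ×7
  A^-1: L=2 ×73, L=4 ×52, L=6 ×1
  A^-3: L=3 ×68, L=5 ×16
  A^-5: L=4 ×34, L=6 ×2
  A^-7: L=5 ×9
  A^-9: L=6 ×1
Each group contributes A^e * Σ count * d^(L-1):
Powers of d = -A^2 - A^-2: d^2 = A^4 + 2 + A^-4; d^3 = -A^6 - 3*A^2 - 3*A^-2 - A^-6; d^4 = A^8 + 4*A^4 + 6 + 4*A^-4 + A^-8; d^5 = -A^10 - 5*A^6 - 10*A^2 - 10*A^-2 - 5*A^-6 - A^-10.
  A^9 * (d^2) = A^13 + 2*A^9 + A^5
  A^7 * (7*d + 2*d^3) = -2*A^13 - 13*A^9 - 13*A^5 - 2*A
  A^5 * (12 + 24*d^2) = 24*A^9 + 60*A^5 + 24*A
  A^3 * (66*d + 18*d^3) = -18*A^9 - 120*A^5 - 120*A - 18*A^-3
  A^1 * (35 + 84*d^2 + 7*d^4) = 7*A^9 + 112*A^5 + 245*A + 112*A^-3 + 7*A^-7
  A^-1 * (73*d + 52*d^3 + d^5) = -A^9 - 57*A^5 - 239*A - 239*A^-3 - 57*A^-7 - A^-11
  A^-3 * (68*d^2 + 16*d^4) = 16*A^5 + 132*A + 232*A^-3 + 132*A^-7 + 16*A^-11
  A^-5 * (34*d^3 + 2*d^5) = -2*A^5 - 44*A - 122*A^-3 - 122*A^-7 - 44*A^-11 - 2*A^-15
  A^-7 * (9*d^4) = 9*A + 36*A^-3 + 54*A^-7 + 36*A^-11 + 9*A^-15
  A^-9 * (d^5) = -A - 5*A^-3 - 10*A^-7 - 10*A^-11 - 5*A^-15 - A^-19
Summing the groups: <K> = -A^13 + A^9 - 3*A^5 + 4*A - 4*A^-3 + 4*A^-7 - 3*A^-11 + 2*A^-15 - A^-19
Normalise by the writhe: (-A^3)^(-w) = (-A^3)^(-3) = -A^-9, so f(A) = -A^-9 * <K> = A^4 - 1 + 3*A^-4 - 4*A^-8 + 4*A^-12 - 4*A^-16 + 3*A^-20 - 2*A^-24 + A^-28.
Substitute A = t^(-1/4), i.e. A^e → t^(-e/4): V(t) = t^7 - 2*t^6 + 3*t^5 - 4*t^4 + 4*t^3 - 4*t^2 + 3*t - 1 + t^-1

Answer: t^7 - 2*t^6 + 3*t^5 - 4*t^4 + 4*t^3 - 4*t^2 + 3*t - 1 + t^-1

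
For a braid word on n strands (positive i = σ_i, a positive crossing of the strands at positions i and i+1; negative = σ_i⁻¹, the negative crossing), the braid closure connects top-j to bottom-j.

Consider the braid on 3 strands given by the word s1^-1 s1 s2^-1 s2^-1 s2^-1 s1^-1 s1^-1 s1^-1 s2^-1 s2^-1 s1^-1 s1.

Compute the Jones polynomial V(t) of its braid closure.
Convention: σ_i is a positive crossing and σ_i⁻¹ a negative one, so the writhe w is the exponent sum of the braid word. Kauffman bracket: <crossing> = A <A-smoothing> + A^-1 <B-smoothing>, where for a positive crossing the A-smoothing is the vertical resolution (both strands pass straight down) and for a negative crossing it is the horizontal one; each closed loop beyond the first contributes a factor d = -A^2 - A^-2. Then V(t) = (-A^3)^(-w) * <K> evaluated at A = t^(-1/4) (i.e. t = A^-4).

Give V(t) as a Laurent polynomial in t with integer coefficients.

t^-3 + 2*t^-5 - 2*t^-6 + 2*t^-7 - 3*t^-8 + 2*t^-9 - 2*t^-10 + t^-11

Derivation:
The presented braid s1^-1 s1 s2^-1 s2^-1 s2^-1 s1^-1 s1^-1 s1^-1 s2^-1 s2^-1 s1^-1 s1 on 3 strands reduces by inverse Markov moves (closure unchanged at each step):
  Deconjugate: the word is γ·β·γ⁻¹ with γ = s1^-1 s1 (prefix) and γ⁻¹ = s1^-1 s1 (suffix); strip both.
Reduced to β = s2^-1 s2^-1 s2^-1 s1^-1 s1^-1 s1^-1 s2^-1 s2^-1 on 3 strands, 8 crossings.
Compute on β:
Braid: s2^-1 s2^-1 s2^-1 s1^-1 s1^-1 s1^-1 s2^-1 s2^-1 on 3 strands, 8 crossings.
Writhe w = (#positive) - (#negative) = 0 - 8 = -8.
Computing the Kauffman bracket via state sum. There are 2^8 = 256 states.
Smooth each crossing (0=||, 1=⌣⌢); contribution A^(Σ sign_k(1-2s_k)) * d^(L-1).
Tabulate the states by total A-exponent and number of loops L (A-exp: L × count):
  A^8: L=7 ×1
  A^6: L=6 ×8
  A^4: L=5 ×28
  A^2: L=4 ×55, L=6 ×1
  A^0: L=3 ×65, L=5 ×5
  A^-2: L=2 ×45, L=4 ×11
  A^-4: L=1 ×15, L=3 ×13
  A^-6: L=2 ×8
  A^-8: L=3 ×1
Each group contributes A^e * Σ count * d^(L-1):
Powers of d = -A^2 - A^-2: d^2 = A^4 + 2 + A^-4; d^3 = -A^6 - 3*A^2 - 3*A^-2 - A^-6; d^4 = A^8 + 4*A^4 + 6 + 4*A^-4 + A^-8; d^5 = -A^10 - 5*A^6 - 10*A^2 - 10*A^-2 - 5*A^-6 - A^-10; d^6 = A^12 + 6*A^8 + 15*A^4 + 20 + 15*A^-4 + 6*A^-8 + A^-12.
  A^8 * (d^6) = A^20 + 6*A^16 + 15*A^12 + 20*A^8 + 15*A^4 + 6 + A^-4
  A^6 * (8*d^5) = -8*A^16 - 40*A^12 - 80*A^8 - 80*A^4 - 40 - 8*A^-4
  A^4 * (28*d^4) = 28*A^12 + 112*A^8 + 168*A^4 + 112 + 28*A^-4
  A^2 * (55*d^3 + d^5) = -A^12 - 60*A^8 - 175*A^4 - 175 - 60*A^-4 - A^-8
  A^0 * (65*d^2 + 5*d^4) = 5*A^8 + 85*A^4 + 160 + 85*A^-4 + 5*A^-8
  A^-2 * (45*d + 11*d^3) = -11*A^4 - 78 - 78*A^-4 - 11*A^-8
  A^-4 * (15 + 13*d^2) = 13 + 41*A^-4 + 13*A^-8
  A^-6 * (8*d) = -8*A^-4 - 8*A^-8
  A^-8 * (d^2) = A^-4 + 2*A^-8 + A^-12
Summing the groups: <K> = A^20 - 2*A^16 + 2*A^12 - 3*A^8 + 2*A^4 - 2 + 2*A^-4 + A^-12
Normalise by the writhe: (-A^3)^(-w) = (-A^3)^(8) = A^24, so f(A) = A^24 * <K> = A^44 - 2*A^40 + 2*A^36 - 3*A^32 + 2*A^28 - 2*A^24 + 2*A^20 + A^12.
Substitute A = t^(-1/4), i.e. A^e → t^(-e/4): V(t) = t^-3 + 2*t^-5 - 2*t^-6 + 2*t^-7 - 3*t^-8 + 2*t^-9 - 2*t^-10 + t^-11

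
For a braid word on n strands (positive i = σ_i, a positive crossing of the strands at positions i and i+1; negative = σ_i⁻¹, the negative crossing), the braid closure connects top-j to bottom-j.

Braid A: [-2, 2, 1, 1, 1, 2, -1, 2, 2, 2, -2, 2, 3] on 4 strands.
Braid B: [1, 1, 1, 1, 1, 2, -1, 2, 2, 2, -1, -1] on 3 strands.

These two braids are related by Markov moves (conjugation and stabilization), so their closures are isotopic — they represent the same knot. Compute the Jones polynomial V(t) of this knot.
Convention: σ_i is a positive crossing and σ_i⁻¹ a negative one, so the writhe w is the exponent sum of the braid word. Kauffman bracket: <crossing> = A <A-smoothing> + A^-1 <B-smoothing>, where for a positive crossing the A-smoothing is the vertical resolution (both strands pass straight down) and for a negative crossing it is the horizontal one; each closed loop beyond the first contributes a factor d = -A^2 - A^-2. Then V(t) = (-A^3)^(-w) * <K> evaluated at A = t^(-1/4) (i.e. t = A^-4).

Markov-equivalent braids have isotopic closures, hence identical knot invariants. Strip the Markov moves from each word to reach a common short braid β, then compute V(t) once on β.
Braid A: s2^-1 s2 s1 s1 s1 s2 s1^-1 s2 s2 s2 s2^-1 s2 s3 on 4 strands reduces by inverse Markov moves (closure unchanged at each step):
  Destabilize: the word has the form β·s3 where s3 occurs only as the final letter (β ∈ B_3); drop it and the last strand → 3 strands.
  Deconjugate: the word is γ·β·γ⁻¹ with γ = s2^-1 s2 (prefix) and γ⁻¹ = s2^-1 s2 (suffix); strip both.
Reduced to β = s1 s1 s1 s2 s1^-1 s2 s2 s2 on 3 strands, 8 crossings.
Braid B: s1 s1 s1 s1 s1 s2 s1^-1 s2 s2 s2 s1^-1 s1^-1 on 3 strands reduces by inverse Markov moves (closure unchanged at each step):
  Deconjugate: the word is γ·β·γ⁻¹ with γ = s1 (prefix) and γ⁻¹ = s1^-1 (suffix); strip both.
  Deconjugate: the word is γ·β·γ⁻¹ with γ = s1 (prefix) and γ⁻¹ = s1^-1 (suffix); strip both.
Reduced to β = s1 s1 s1 s2 s1^-1 s2 s2 s2 on 3 strands, 8 crossings.
Both give the same β = s1 s1 s1 s2 s1^-1 s2 s2 s2 on 3 strands, so one state sum suffices:
Braid: s1 s1 s1 s2 s1^-1 s2 s2 s2 on 3 strands, 8 crossings.
Writhe w = (#positive) - (#negative) = 7 - 1 = 6.
Computing the Kauffman bracket via state sum. There are 2^8 = 256 states.
For each crossing: s=0 is the vertical smoothing, s=1 horizontal. Crossing k contributes A^(sign_k * (1 - 2*s_k)); loop factor d = -A^2 - A^-2.
Tabulate the states by total A-exponent and number of loops L (A-exp: L × count):
  A^8: L=2 ×1
  A^6: L=1 ×4, L=3 ×4
  A^4: L=2 ×25, L=4 ×3
  A^2: L=1 ×21, L=3 ×34, L=5 ×1
  A^0: L=2 ×48, L=4 ×22
  A^-2: L=3 ×49, L=5 ×7
  A^-4: L=4 ×27, L=6 ×1
  A^-6: L=5 ×8
  A^-8: L=6 ×1
Each group contributes A^e * Σ count * d^(L-1):
Powers of d = -A^2 - A^-2: d^2 = A^4 + 2 + A^-4; d^3 = -A^6 - 3*A^2 - 3*A^-2 - A^-6; d^4 = A^8 + 4*A^4 + 6 + 4*A^-4 + A^-8; d^5 = -A^10 - 5*A^6 - 10*A^2 - 10*A^-2 - 5*A^-6 - A^-10.
  A^8 * (d) = -A^10 - A^6
  A^6 * (4 + 4*d^2) = 4*A^10 + 12*A^6 + 4*A^2
  A^4 * (25*d + 3*d^3) = -3*A^10 - 34*A^6 - 34*A^2 - 3*A^-2
  A^2 * (21 + 34*d^2 + d^4) = A^10 + 38*A^6 + 95*A^2 + 38*A^-2 + A^-6
  A^0 * (48*d + 22*d^3) = -22*A^6 - 114*A^2 - 114*A^-2 - 22*A^-6
  A^-2 * (49*d^2 + 7*d^4) = 7*A^6 + 77*A^2 + 140*A^-2 + 77*A^-6 + 7*A^-10
  A^-4 * (27*d^3 + d^5) = -A^6 - 32*A^2 - 91*A^-2 - 91*A^-6 - 32*A^-10 - A^-14
  A^-6 * (8*d^4) = 8*A^2 + 32*A^-2 + 48*A^-6 + 32*A^-10 + 8*A^-14
  A^-8 * (d^5) = -A^2 - 5*A^-2 - 10*A^-6 - 10*A^-10 - 5*A^-14 - A^-18
Summing the groups: <K> = A^10 - A^6 + 3*A^2 - 3*A^-2 + 3*A^-6 - 3*A^-10 + 2*A^-14 - A^-18
Normalise by the writhe: (-A^3)^(-w) = (-A^3)^(-6) = A^-18, so f(A) = A^-18 * <K> = A^-8 - A^-12 + 3*A^-16 - 3*A^-20 + 3*A^-24 - 3*A^-28 + 2*A^-32 - A^-36.
Substitute A = t^(-1/4), i.e. A^e → t^(-e/4): V(t) = -t^9 + 2*t^8 - 3*t^7 + 3*t^6 - 3*t^5 + 3*t^4 - t^3 + t^2

Answer: -t^9 + 2*t^8 - 3*t^7 + 3*t^6 - 3*t^5 + 3*t^4 - t^3 + t^2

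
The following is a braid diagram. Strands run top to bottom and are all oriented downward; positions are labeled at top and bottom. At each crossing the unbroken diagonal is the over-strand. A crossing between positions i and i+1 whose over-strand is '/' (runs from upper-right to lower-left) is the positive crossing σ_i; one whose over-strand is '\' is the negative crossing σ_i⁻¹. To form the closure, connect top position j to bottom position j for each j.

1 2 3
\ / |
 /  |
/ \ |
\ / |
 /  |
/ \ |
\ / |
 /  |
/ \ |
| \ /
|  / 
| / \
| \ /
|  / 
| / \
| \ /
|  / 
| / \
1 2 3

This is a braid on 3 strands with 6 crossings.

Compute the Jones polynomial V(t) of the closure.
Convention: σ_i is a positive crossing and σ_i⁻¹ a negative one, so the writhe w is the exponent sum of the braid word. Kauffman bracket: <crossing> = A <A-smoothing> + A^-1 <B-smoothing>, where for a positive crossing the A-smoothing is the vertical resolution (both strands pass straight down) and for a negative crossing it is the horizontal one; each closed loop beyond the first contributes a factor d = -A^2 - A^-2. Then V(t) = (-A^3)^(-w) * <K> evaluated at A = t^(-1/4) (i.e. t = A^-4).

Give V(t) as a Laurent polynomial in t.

Reading the diagram top to bottom ('/'-over between positions i,i+1 = s_i, '\'-over = s_i^-1): braid word = s1 s1 s1 s2 s2 s2.
Braid: s1 s1 s1 s2 s2 s2 on 3 strands, 6 crossings.
Writhe w = (#positive) - (#negative) = 6 - 0 = 6.
Computing the Kauffman bracket via state sum. There are 2^6 = 64 states.
Each crossing splits two ways (0=vertical, 1=horizontal). The state's weight is A^(#A-smoothings - #B-smoothings) * d^(loops - 1).
Tabulate the states by total A-exponent and number of loops L (A-exp: L × count):
  A^6: L=3 ×1
  A^4: L=2 ×6
  A^2: L=1 ×9, L=3 ×6
  A^0: L=2 ×18, L=4 ×2
  A^-2: L=3 ×15
  A^-4: L=4 ×6
  A^-6: L=5 ×1
Each group contributes A^e * Σ count * d^(L-1):
Powers of d = -A^2 - A^-2: d^2 = A^4 + 2 + A^-4; d^3 = -A^6 - 3*A^2 - 3*A^-2 - A^-6; d^4 = A^8 + 4*A^4 + 6 + 4*A^-4 + A^-8.
  A^6 * (d^2) = A^10 + 2*A^6 + A^2
  A^4 * (6*d) = -6*A^6 - 6*A^2
  A^2 * (9 + 6*d^2) = 6*A^6 + 21*A^2 + 6*A^-2
  A^0 * (18*d + 2*d^3) = -2*A^6 - 24*A^2 - 24*A^-2 - 2*A^-6
  A^-2 * (15*d^2) = 15*A^2 + 30*A^-2 + 15*A^-6
  A^-4 * (6*d^3) = -6*A^2 - 18*A^-2 - 18*A^-6 - 6*A^-10
  A^-6 * (d^4) = A^2 + 4*A^-2 + 6*A^-6 + 4*A^-10 + A^-14
Summing the groups: <K> = A^10 + 2*A^2 - 2*A^-2 + A^-6 - 2*A^-10 + A^-14
Normalise by the writhe: (-A^3)^(-w) = (-A^3)^(-6) = A^-18, so f(A) = A^-18 * <K> = A^-8 + 2*A^-16 - 2*A^-20 + A^-24 - 2*A^-28 + A^-32.
Substitute A = t^(-1/4), i.e. A^e → t^(-e/4): V(t) = t^8 - 2*t^7 + t^6 - 2*t^5 + 2*t^4 + t^2

Answer: t^8 - 2*t^7 + t^6 - 2*t^5 + 2*t^4 + t^2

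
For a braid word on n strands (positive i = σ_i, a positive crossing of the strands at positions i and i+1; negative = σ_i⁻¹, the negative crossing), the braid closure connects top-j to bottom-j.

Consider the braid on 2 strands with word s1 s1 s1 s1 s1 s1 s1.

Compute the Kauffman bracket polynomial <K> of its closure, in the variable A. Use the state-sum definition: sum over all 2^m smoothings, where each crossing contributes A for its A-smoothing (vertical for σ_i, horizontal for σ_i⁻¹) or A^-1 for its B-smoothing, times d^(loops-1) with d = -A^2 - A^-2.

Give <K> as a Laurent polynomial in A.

Braid: s1 s1 s1 s1 s1 s1 s1 on 2 strands, 7 crossings.
Writhe w = (#positive) - (#negative) = 7 - 0 = 7.
State-sum expansion of <K>. There are 2^7 = 128 states.
Each crossing splits two ways (0=vertical, 1=horizontal). The state's weight is A^(#A-smoothings - #B-smoothings) * d^(loops - 1).
Tabulate the states by total A-exponent and number of loops L (A-exp: L × count):
  A^7: L=2 ×1
  A^5: L=1 ×7
  A^3: L=2 ×21
  A^1: L=3 ×35
  A^-1: L=4 ×35
  A^-3: L=5 ×21
  A^-5: L=6 ×7
  A^-7: L=7 ×1
Each group contributes A^e * Σ count * d^(L-1):
Powers of d = -A^2 - A^-2: d^2 = A^4 + 2 + A^-4; d^3 = -A^6 - 3*A^2 - 3*A^-2 - A^-6; d^4 = A^8 + 4*A^4 + 6 + 4*A^-4 + A^-8; d^5 = -A^10 - 5*A^6 - 10*A^2 - 10*A^-2 - 5*A^-6 - A^-10; d^6 = A^12 + 6*A^8 + 15*A^4 + 20 + 15*A^-4 + 6*A^-8 + A^-12.
  A^7 * (d) = -A^9 - A^5
  A^5 * (7) = 7*A^5
  A^3 * (21*d) = -21*A^5 - 21*A
  A^1 * (35*d^2) = 35*A^5 + 70*A + 35*A^-3
  A^-1 * (35*d^3) = -35*A^5 - 105*A - 105*A^-3 - 35*A^-7
  A^-3 * (21*d^4) = 21*A^5 + 84*A + 126*A^-3 + 84*A^-7 + 21*A^-11
  A^-5 * (7*d^5) = -7*A^5 - 35*A - 70*A^-3 - 70*A^-7 - 35*A^-11 - 7*A^-15
  A^-7 * (d^6) = A^5 + 6*A + 15*A^-3 + 20*A^-7 + 15*A^-11 + 6*A^-15 + A^-19
Summing the groups: <K> = -A^9 - A + A^-3 - A^-7 + A^-11 - A^-15 + A^-19

Answer: -A^9 - A + A^-3 - A^-7 + A^-11 - A^-15 + A^-19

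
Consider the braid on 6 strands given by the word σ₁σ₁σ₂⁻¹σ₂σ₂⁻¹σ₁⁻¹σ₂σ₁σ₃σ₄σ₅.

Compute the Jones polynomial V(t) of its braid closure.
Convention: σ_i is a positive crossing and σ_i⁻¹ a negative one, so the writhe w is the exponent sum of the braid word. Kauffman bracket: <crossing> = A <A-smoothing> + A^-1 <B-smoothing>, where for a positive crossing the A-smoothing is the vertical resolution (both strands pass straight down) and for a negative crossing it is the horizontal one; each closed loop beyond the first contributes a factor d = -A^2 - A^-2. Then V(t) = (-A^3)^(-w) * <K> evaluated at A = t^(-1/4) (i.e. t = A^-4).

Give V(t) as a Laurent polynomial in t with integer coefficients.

-t^4 + t^3 + t

Derivation:
The presented braid s1 s1 s2^-1 s2 s2^-1 s1^-1 s2 s1 s3 s4 s5 on 6 strands reduces by inverse Markov moves (closure unchanged at each step):
  Destabilize: the word has the form β·s5 where s5 occurs only as the final letter (β ∈ B_5); drop it and the last strand → 5 strands.
  Destabilize: the word has the form β·s4 where s4 occurs only as the final letter (β ∈ B_4); drop it and the last strand → 4 strands.
  Destabilize: the word has the form β·s3 where s3 occurs only as the final letter (β ∈ B_3); drop it and the last strand → 3 strands.
Reduced to β = s1 s1 s2^-1 s2 s2^-1 s1^-1 s2 s1 on 3 strands, 8 crossings.
Compute on β:
First cancel adjacent σ_i σ_i⁻¹ pairs (Reidemeister II — same braid, same closure): s1 s1 s2^-1 s2 s2^-1 s1^-1 s2 s1 → s1 s1 s2^-1 s1^-1 s2 s1.
Braid: s1 s1 s2^-1 s1^-1 s2 s1 on 3 strands, 6 crossings.
Writhe w = (#positive) - (#negative) = 4 - 2 = 2.
Enumerate smoothing states for the bracket polynomial. There are 2^6 = 64 states.
Each crossing splits two ways (0=vertical, 1=horizontal). The state's weight is A^(#A-smoothings - #B-smoothings) * d^(loops - 1).
Tabulate the states by total A-exponent and number of loops L (A-exp: L × count):
  A^6: L=1 ×1
  A^4: L=2 ×6
  A^2: L=1 ×7, L=3 ×8
  A^0: L=2 ×16, L=4 ×4
  A^-2: L=1 ×3, L=3 ×11, L=5 ×1
  A^-4: L=2 ×3, L=4 ×3
  A^-6: L=3 ×1
Each group contributes A^e * Σ count * d^(L-1):
Powers of d = -A^2 - A^-2: d^2 = A^4 + 2 + A^-4; d^3 = -A^6 - 3*A^2 - 3*A^-2 - A^-6; d^4 = A^8 + 4*A^4 + 6 + 4*A^-4 + A^-8.
  A^6 * (1) = A^6
  A^4 * (6*d) = -6*A^6 - 6*A^2
  A^2 * (7 + 8*d^2) = 8*A^6 + 23*A^2 + 8*A^-2
  A^0 * (16*d + 4*d^3) = -4*A^6 - 28*A^2 - 28*A^-2 - 4*A^-6
  A^-2 * (3 + 11*d^2 + d^4) = A^6 + 15*A^2 + 31*A^-2 + 15*A^-6 + A^-10
  A^-4 * (3*d + 3*d^3) = -3*A^2 - 12*A^-2 - 12*A^-6 - 3*A^-10
  A^-6 * (d^2) = A^-2 + 2*A^-6 + A^-10
Summing the groups: <K> = A^2 + A^-6 - A^-10
Normalise by the writhe: (-A^3)^(-w) = (-A^3)^(-2) = A^-6, so f(A) = A^-6 * <K> = A^-4 + A^-12 - A^-16.
Substitute A = t^(-1/4), i.e. A^e → t^(-e/4): V(t) = -t^4 + t^3 + t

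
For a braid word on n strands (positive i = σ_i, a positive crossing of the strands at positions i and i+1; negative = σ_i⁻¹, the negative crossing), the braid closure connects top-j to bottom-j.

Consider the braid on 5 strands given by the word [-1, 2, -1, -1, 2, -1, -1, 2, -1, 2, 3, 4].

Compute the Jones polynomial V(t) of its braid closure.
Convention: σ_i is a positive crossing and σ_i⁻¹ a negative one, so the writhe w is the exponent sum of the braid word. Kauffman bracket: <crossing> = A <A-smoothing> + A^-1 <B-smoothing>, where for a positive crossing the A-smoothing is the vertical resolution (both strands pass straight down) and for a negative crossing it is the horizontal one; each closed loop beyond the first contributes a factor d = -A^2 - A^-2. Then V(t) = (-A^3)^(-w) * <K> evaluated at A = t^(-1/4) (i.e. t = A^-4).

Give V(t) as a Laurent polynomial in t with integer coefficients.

t^3 - 4*t^2 + 8*t - 11 + 15*t^-1 - 16*t^-2 + 15*t^-3 - 12*t^-4 + 8*t^-5 - 4*t^-6 + t^-7

Derivation:
The presented braid s1^-1 s2 s1^-1 s1^-1 s2 s1^-1 s1^-1 s2 s1^-1 s2 s3 s4 on 5 strands reduces by inverse Markov moves (closure unchanged at each step):
  Destabilize: the word has the form β·s4 where s4 occurs only as the final letter (β ∈ B_4); drop it and the last strand → 4 strands.
  Destabilize: the word has the form β·s3 where s3 occurs only as the final letter (β ∈ B_3); drop it and the last strand → 3 strands.
Reduced to β = s1^-1 s2 s1^-1 s1^-1 s2 s1^-1 s1^-1 s2 s1^-1 s2 on 3 strands, 10 crossings.
Compute on β:
Braid: s1^-1 s2 s1^-1 s1^-1 s2 s1^-1 s1^-1 s2 s1^-1 s2 on 3 strands, 10 crossings.
Writhe w = (#positive) - (#negative) = 4 - 6 = -2.
Enumerate smoothing states for the bracket polynomial. There are 2^10 = 1024 states.
For each crossing: s=0 is the vertical smoothing, s=1 horizontal. Crossing k contributes A^(sign_k * (1 - 2*s_k)); loop factor d = -A^2 - A^-2.
Tabulate the states by total A-exponent and number of loops L (A-exp: L × count):
  A^10: L=7 ×1
  A^8: L=6 ×10
  A^6: L=5 ×45
  A^4: L=4 ×118, L=6 ×2
  A^2: L=3 ×193, L=5 ×17
  A^0: L=2 ×192, L=4 ×59, L=6 ×1
  A^-2: L=1 ×95, L=3 ×108, L=5 ×7
  A^-4: L=2 ×95, L=4 ×25
  A^-6: L=3 ×43, L=5 ×2
  A^-8: L=4 ×10
  A^-10: L=5 ×1
Each group contributes A^e * Σ count * d^(L-1):
Powers of d = -A^2 - A^-2: d^2 = A^4 + 2 + A^-4; d^3 = -A^6 - 3*A^2 - 3*A^-2 - A^-6; d^4 = A^8 + 4*A^4 + 6 + 4*A^-4 + A^-8; d^5 = -A^10 - 5*A^6 - 10*A^2 - 10*A^-2 - 5*A^-6 - A^-10; d^6 = A^12 + 6*A^8 + 15*A^4 + 20 + 15*A^-4 + 6*A^-8 + A^-12.
  A^10 * (d^6) = A^22 + 6*A^18 + 15*A^14 + 20*A^10 + 15*A^6 + 6*A^2 + A^-2
  A^8 * (10*d^5) = -10*A^18 - 50*A^14 - 100*A^10 - 100*A^6 - 50*A^2 - 10*A^-2
  A^6 * (45*d^4) = 45*A^14 + 180*A^10 + 270*A^6 + 180*A^2 + 45*A^-2
  A^4 * (118*d^3 + 2*d^5) = -2*A^14 - 128*A^10 - 374*A^6 - 374*A^2 - 128*A^-2 - 2*A^-6
  A^2 * (193*d^2 + 17*d^4) = 17*A^10 + 261*A^6 + 488*A^2 + 261*A^-2 + 17*A^-6
  A^0 * (192*d + 59*d^3 + d^5) = -A^10 - 64*A^6 - 379*A^2 - 379*A^-2 - 64*A^-6 - A^-10
  A^-2 * (95 + 108*d^2 + 7*d^4) = 7*A^6 + 136*A^2 + 353*A^-2 + 136*A^-6 + 7*A^-10
  A^-4 * (95*d + 25*d^3) = -25*A^2 - 170*A^-2 - 170*A^-6 - 25*A^-10
  A^-6 * (43*d^2 + 2*d^4) = 2*A^2 + 51*A^-2 + 98*A^-6 + 51*A^-10 + 2*A^-14
  A^-8 * (10*d^3) = -10*A^-2 - 30*A^-6 - 30*A^-10 - 10*A^-14
  A^-10 * (d^4) = A^-2 + 4*A^-6 + 6*A^-10 + 4*A^-14 + A^-18
Summing the groups: <K> = A^22 - 4*A^18 + 8*A^14 - 12*A^10 + 15*A^6 - 16*A^2 + 15*A^-2 - 11*A^-6 + 8*A^-10 - 4*A^-14 + A^-18
Normalise by the writhe: (-A^3)^(-w) = (-A^3)^(2) = A^6, so f(A) = A^6 * <K> = A^28 - 4*A^24 + 8*A^20 - 12*A^16 + 15*A^12 - 16*A^8 + 15*A^4 - 11 + 8*A^-4 - 4*A^-8 + A^-12.
Substitute A = t^(-1/4), i.e. A^e → t^(-e/4): V(t) = t^3 - 4*t^2 + 8*t - 11 + 15*t^-1 - 16*t^-2 + 15*t^-3 - 12*t^-4 + 8*t^-5 - 4*t^-6 + t^-7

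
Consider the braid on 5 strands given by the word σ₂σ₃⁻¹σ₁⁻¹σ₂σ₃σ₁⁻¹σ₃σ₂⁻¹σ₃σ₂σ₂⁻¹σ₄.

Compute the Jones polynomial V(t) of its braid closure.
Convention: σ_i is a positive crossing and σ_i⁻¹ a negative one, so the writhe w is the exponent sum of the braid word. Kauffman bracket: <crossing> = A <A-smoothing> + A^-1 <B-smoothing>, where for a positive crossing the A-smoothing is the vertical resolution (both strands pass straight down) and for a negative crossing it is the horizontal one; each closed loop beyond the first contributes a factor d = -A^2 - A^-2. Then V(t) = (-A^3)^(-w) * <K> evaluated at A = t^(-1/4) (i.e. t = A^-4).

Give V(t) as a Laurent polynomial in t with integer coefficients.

The presented braid s2 s3^-1 s1^-1 s2 s3 s1^-1 s3 s2^-1 s3 s2 s2^-1 s4 on 5 strands reduces by inverse Markov moves (closure unchanged at each step):
  Destabilize: the word has the form β·s4 where s4 occurs only as the final letter (β ∈ B_4); drop it and the last strand → 4 strands.
  Deconjugate: the word is γ·β·γ⁻¹ with γ = s2 (prefix) and γ⁻¹ = s2^-1 (suffix); strip both.
Reduced to β = s3^-1 s1^-1 s2 s3 s1^-1 s3 s2^-1 s3 s2 on 4 strands, 9 crossings.
Compute on β:
Braid: s3^-1 s1^-1 s2 s3 s1^-1 s3 s2^-1 s3 s2 on 4 strands, 9 crossings.
Writhe w = (#positive) - (#negative) = 5 - 4 = 1.
State-sum expansion of <K>. There are 2^9 = 512 states.
Smooth each crossing (0=||, 1=⌣⌢); contribution A^(Σ sign_k(1-2s_k)) * d^(L-1).
Tabulate the states by total A-exponent and number of loops L (A-exp: L × count):
  A^9: L=2 ×1
  A^7: L=1 ×3, L=3 ×6
  A^5: L=2 ×26, L=4 ×10
  A^3: L=1 ×21, L=3 ×58, L=5 ×5
  A^1: L=2 ×86, L=4 ×39, L=6 ×1
  A^-1: L=1 ×35, L=3 ×80, L=5 ×11
  A^-3: L=2 ×53, L=4 ×30, L=6 ×1
  A^-5: L=3 ×32, L=5 ×4
  A^-7: L=4 ×9
  A^-9: L=5 ×1
Each group contributes A^e * Σ count * d^(L-1):
Powers of d = -A^2 - A^-2: d^2 = A^4 + 2 + A^-4; d^3 = -A^6 - 3*A^2 - 3*A^-2 - A^-6; d^4 = A^8 + 4*A^4 + 6 + 4*A^-4 + A^-8; d^5 = -A^10 - 5*A^6 - 10*A^2 - 10*A^-2 - 5*A^-6 - A^-10.
  A^9 * (d) = -A^11 - A^7
  A^7 * (3 + 6*d^2) = 6*A^11 + 15*A^7 + 6*A^3
  A^5 * (26*d + 10*d^3) = -10*A^11 - 56*A^7 - 56*A^3 - 10*A^-1
  A^3 * (21 + 58*d^2 + 5*d^4) = 5*A^11 + 78*A^7 + 167*A^3 + 78*A^-1 + 5*A^-5
  A^1 * (86*d + 39*d^3 + d^5) = -A^11 - 44*A^7 - 213*A^3 - 213*A^-1 - 44*A^-5 - A^-9
  A^-1 * (35 + 80*d^2 + 11*d^4) = 11*A^7 + 124*A^3 + 261*A^-1 + 124*A^-5 + 11*A^-9
  A^-3 * (53*d + 30*d^3 + d^5) = -A^7 - 35*A^3 - 153*A^-1 - 153*A^-5 - 35*A^-9 - A^-13
  A^-5 * (32*d^2 + 4*d^4) = 4*A^3 + 48*A^-1 + 88*A^-5 + 48*A^-9 + 4*A^-13
  A^-7 * (9*d^3) = -9*A^-1 - 27*A^-5 - 27*A^-9 - 9*A^-13
  A^-9 * (d^4) = A^-1 + 4*A^-5 + 6*A^-9 + 4*A^-13 + A^-17
Summing the groups: <K> = -A^11 + 2*A^7 - 3*A^3 + 3*A^-1 - 3*A^-5 + 2*A^-9 - 2*A^-13 + A^-17
Normalise by the writhe: (-A^3)^(-w) = (-A^3)^(-1) = -A^-3, so f(A) = -A^-3 * <K> = A^8 - 2*A^4 + 3 - 3*A^-4 + 3*A^-8 - 2*A^-12 + 2*A^-16 - A^-20.
Substitute A = t^(-1/4), i.e. A^e → t^(-e/4): V(t) = -t^5 + 2*t^4 - 2*t^3 + 3*t^2 - 3*t + 3 - 2*t^-1 + t^-2

Answer: -t^5 + 2*t^4 - 2*t^3 + 3*t^2 - 3*t + 3 - 2*t^-1 + t^-2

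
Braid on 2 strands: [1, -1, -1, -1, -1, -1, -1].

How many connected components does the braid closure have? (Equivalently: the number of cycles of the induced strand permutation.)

1

Derivation:
Track the strand permutation on 2 strands, starting from identity.
  step 1: s1 swaps positions 1,2 -> [2 1]
  step 2: s1^-1 swaps positions 1,2 -> [1 2]
  step 3: s1^-1 swaps positions 1,2 -> [2 1]
  step 4: s1^-1 swaps positions 1,2 -> [1 2]
  step 5: s1^-1 swaps positions 1,2 -> [2 1]
  step 6: s1^-1 swaps positions 1,2 -> [1 2]
  step 7: s1^-1 swaps positions 1,2 -> [2 1]
Final permutation (position -> original strand): [2 1]
Closure components = cycle count of this permutation = 1.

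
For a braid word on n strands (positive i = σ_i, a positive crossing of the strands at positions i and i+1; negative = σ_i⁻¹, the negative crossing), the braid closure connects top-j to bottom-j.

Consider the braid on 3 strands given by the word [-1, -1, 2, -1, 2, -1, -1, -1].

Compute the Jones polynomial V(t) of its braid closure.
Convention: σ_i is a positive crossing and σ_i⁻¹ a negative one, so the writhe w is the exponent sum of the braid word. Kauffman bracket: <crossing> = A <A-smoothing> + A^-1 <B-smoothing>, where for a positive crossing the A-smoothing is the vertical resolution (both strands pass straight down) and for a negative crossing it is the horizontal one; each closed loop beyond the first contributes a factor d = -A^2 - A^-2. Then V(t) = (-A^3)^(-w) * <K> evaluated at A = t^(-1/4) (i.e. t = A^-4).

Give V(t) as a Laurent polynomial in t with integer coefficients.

1 - t^-1 + 2*t^-2 - 2*t^-3 + 3*t^-4 - 3*t^-5 + 2*t^-6 - 2*t^-7 + t^-8

Derivation:
Braid: s1^-1 s1^-1 s2 s1^-1 s2 s1^-1 s1^-1 s1^-1 on 3 strands, 8 crossings.
Writhe w = (#positive) - (#negative) = 2 - 6 = -4.
Computing the Kauffman bracket via state sum. There are 2^8 = 256 states.
For each crossing: s=0 is the vertical smoothing, s=1 horizontal. Crossing k contributes A^(sign_k * (1 - 2*s_k)); loop factor d = -A^2 - A^-2.
Tabulate the states by total A-exponent and number of loops L (A-exp: L × count):
  A^8: L=7 ×1
  A^6: L=6 ×8
  A^4: L=5 ×28
  A^2: L=4 ×55, L=6 ×1
  A^0: L=3 ×65, L=5 ×5
  A^-2: L=2 ×46, L=4 ×10
  A^-4: L=1 ×17, L=3 ×11
  A^-6: L=2 ×8
  A^-8: L=3 ×1
Each group contributes A^e * Σ count * d^(L-1):
Powers of d = -A^2 - A^-2: d^2 = A^4 + 2 + A^-4; d^3 = -A^6 - 3*A^2 - 3*A^-2 - A^-6; d^4 = A^8 + 4*A^4 + 6 + 4*A^-4 + A^-8; d^5 = -A^10 - 5*A^6 - 10*A^2 - 10*A^-2 - 5*A^-6 - A^-10; d^6 = A^12 + 6*A^8 + 15*A^4 + 20 + 15*A^-4 + 6*A^-8 + A^-12.
  A^8 * (d^6) = A^20 + 6*A^16 + 15*A^12 + 20*A^8 + 15*A^4 + 6 + A^-4
  A^6 * (8*d^5) = -8*A^16 - 40*A^12 - 80*A^8 - 80*A^4 - 40 - 8*A^-4
  A^4 * (28*d^4) = 28*A^12 + 112*A^8 + 168*A^4 + 112 + 28*A^-4
  A^2 * (55*d^3 + d^5) = -A^12 - 60*A^8 - 175*A^4 - 175 - 60*A^-4 - A^-8
  A^0 * (65*d^2 + 5*d^4) = 5*A^8 + 85*A^4 + 160 + 85*A^-4 + 5*A^-8
  A^-2 * (46*d + 10*d^3) = -10*A^4 - 76 - 76*A^-4 - 10*A^-8
  A^-4 * (17 + 11*d^2) = 11 + 39*A^-4 + 11*A^-8
  A^-6 * (8*d) = -8*A^-4 - 8*A^-8
  A^-8 * (d^2) = A^-4 + 2*A^-8 + A^-12
Summing the groups: <K> = A^20 - 2*A^16 + 2*A^12 - 3*A^8 + 3*A^4 - 2 + 2*A^-4 - A^-8 + A^-12
Normalise by the writhe: (-A^3)^(-w) = (-A^3)^(4) = A^12, so f(A) = A^12 * <K> = A^32 - 2*A^28 + 2*A^24 - 3*A^20 + 3*A^16 - 2*A^12 + 2*A^8 - A^4 + 1.
Substitute A = t^(-1/4), i.e. A^e → t^(-e/4): V(t) = 1 - t^-1 + 2*t^-2 - 2*t^-3 + 3*t^-4 - 3*t^-5 + 2*t^-6 - 2*t^-7 + t^-8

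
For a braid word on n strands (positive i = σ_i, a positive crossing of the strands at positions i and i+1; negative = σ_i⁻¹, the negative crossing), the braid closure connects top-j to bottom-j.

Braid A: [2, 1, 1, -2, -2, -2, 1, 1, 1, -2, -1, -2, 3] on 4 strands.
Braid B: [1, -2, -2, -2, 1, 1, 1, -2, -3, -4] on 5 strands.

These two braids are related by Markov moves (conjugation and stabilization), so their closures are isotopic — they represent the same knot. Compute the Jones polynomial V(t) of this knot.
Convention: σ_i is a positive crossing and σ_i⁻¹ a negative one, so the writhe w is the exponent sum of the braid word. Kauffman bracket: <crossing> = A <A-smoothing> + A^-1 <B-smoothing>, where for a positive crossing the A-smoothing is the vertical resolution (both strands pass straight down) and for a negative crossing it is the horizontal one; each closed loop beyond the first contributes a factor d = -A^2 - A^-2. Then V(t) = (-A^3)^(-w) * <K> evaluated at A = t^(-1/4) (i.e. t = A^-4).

Markov-equivalent braids have isotopic closures, hence identical knot invariants. Strip the Markov moves from each word to reach a common short braid β, then compute V(t) once on β.
Braid A: s2 s1 s1 s2^-1 s2^-1 s2^-1 s1 s1 s1 s2^-1 s1^-1 s2^-1 s3 on 4 strands reduces by inverse Markov moves (closure unchanged at each step):
  Destabilize: the word has the form β·s3 where s3 occurs only as the final letter (β ∈ B_3); drop it and the last strand → 3 strands.
  Deconjugate: the word is γ·β·γ⁻¹ with γ = s2 s1 (prefix) and γ⁻¹ = s1^-1 s2^-1 (suffix); strip both.
Reduced to β = s1 s2^-1 s2^-1 s2^-1 s1 s1 s1 s2^-1 on 3 strands, 8 crossings.
Braid B: s1 s2^-1 s2^-1 s2^-1 s1 s1 s1 s2^-1 s3^-1 s4^-1 on 5 strands reduces by inverse Markov moves (closure unchanged at each step):
  Destabilize: the word has the form β·s4^-1 where s4^-1 occurs only as the final letter (β ∈ B_4); drop it and the last strand → 4 strands.
  Destabilize: the word has the form β·s3^-1 where s3^-1 occurs only as the final letter (β ∈ B_3); drop it and the last strand → 3 strands.
Reduced to β = s1 s2^-1 s2^-1 s2^-1 s1 s1 s1 s2^-1 on 3 strands, 8 crossings.
Both give the same β = s1 s2^-1 s2^-1 s2^-1 s1 s1 s1 s2^-1 on 3 strands, so one state sum suffices:
Braid: s1 s2^-1 s2^-1 s2^-1 s1 s1 s1 s2^-1 on 3 strands, 8 crossings.
Writhe w = (#positive) - (#negative) = 4 - 4 = 0.
Enumerate smoothing states for the bracket polynomial. There are 2^8 = 256 states.
Each crossing splits two ways (0=vertical, 1=horizontal). The state's weight is A^(#A-smoothings - #B-smoothings) * d^(loops - 1).
Tabulate the states by total A-exponent and number of loops L (A-exp: L × count):
  A^8: L=5 ×1
  A^6: L=4 ×8
  A^4: L=3 ×25, L=5 ×3
  A^2: L=2 ×37, L=4 ×18, L=6 ×1
  A^0: L=1 ×25, L=3 ×37, L=5 ×8
  A^-2: L=2 ×37, L=4 ×18, L=6 ×1
  A^-4: L=3 ×25, L=5 ×3
  A^-6: L=4 ×8
  A^-8: L=5 ×1
Each group contributes A^e * Σ count * d^(L-1):
Powers of d = -A^2 - A^-2: d^2 = A^4 + 2 + A^-4; d^3 = -A^6 - 3*A^2 - 3*A^-2 - A^-6; d^4 = A^8 + 4*A^4 + 6 + 4*A^-4 + A^-8; d^5 = -A^10 - 5*A^6 - 10*A^2 - 10*A^-2 - 5*A^-6 - A^-10.
  A^8 * (d^4) = A^16 + 4*A^12 + 6*A^8 + 4*A^4 + 1
  A^6 * (8*d^3) = -8*A^12 - 24*A^8 - 24*A^4 - 8
  A^4 * (25*d^2 + 3*d^4) = 3*A^12 + 37*A^8 + 68*A^4 + 37 + 3*A^-4
  A^2 * (37*d + 18*d^3 + d^5) = -A^12 - 23*A^8 - 101*A^4 - 101 - 23*A^-4 - A^-8
  A^0 * (25 + 37*d^2 + 8*d^4) = 8*A^8 + 69*A^4 + 147 + 69*A^-4 + 8*A^-8
  A^-2 * (37*d + 18*d^3 + d^5) = -A^8 - 23*A^4 - 101 - 101*A^-4 - 23*A^-8 - A^-12
  A^-4 * (25*d^2 + 3*d^4) = 3*A^4 + 37 + 68*A^-4 + 37*A^-8 + 3*A^-12
  A^-6 * (8*d^3) = -8 - 24*A^-4 - 24*A^-8 - 8*A^-12
  A^-8 * (d^4) = 1 + 4*A^-4 + 6*A^-8 + 4*A^-12 + A^-16
Summing the groups: <K> = A^16 - 2*A^12 + 3*A^8 - 4*A^4 + 5 - 4*A^-4 + 3*A^-8 - 2*A^-12 + A^-16
Normalise by the writhe: (-A^3)^(-w) = (-A^3)^(0) = 1, so f(A) = 1 * <K> = A^16 - 2*A^12 + 3*A^8 - 4*A^4 + 5 - 4*A^-4 + 3*A^-8 - 2*A^-12 + A^-16.
Substitute A = t^(-1/4), i.e. A^e → t^(-e/4): V(t) = t^4 - 2*t^3 + 3*t^2 - 4*t + 5 - 4*t^-1 + 3*t^-2 - 2*t^-3 + t^-4

Answer: t^4 - 2*t^3 + 3*t^2 - 4*t + 5 - 4*t^-1 + 3*t^-2 - 2*t^-3 + t^-4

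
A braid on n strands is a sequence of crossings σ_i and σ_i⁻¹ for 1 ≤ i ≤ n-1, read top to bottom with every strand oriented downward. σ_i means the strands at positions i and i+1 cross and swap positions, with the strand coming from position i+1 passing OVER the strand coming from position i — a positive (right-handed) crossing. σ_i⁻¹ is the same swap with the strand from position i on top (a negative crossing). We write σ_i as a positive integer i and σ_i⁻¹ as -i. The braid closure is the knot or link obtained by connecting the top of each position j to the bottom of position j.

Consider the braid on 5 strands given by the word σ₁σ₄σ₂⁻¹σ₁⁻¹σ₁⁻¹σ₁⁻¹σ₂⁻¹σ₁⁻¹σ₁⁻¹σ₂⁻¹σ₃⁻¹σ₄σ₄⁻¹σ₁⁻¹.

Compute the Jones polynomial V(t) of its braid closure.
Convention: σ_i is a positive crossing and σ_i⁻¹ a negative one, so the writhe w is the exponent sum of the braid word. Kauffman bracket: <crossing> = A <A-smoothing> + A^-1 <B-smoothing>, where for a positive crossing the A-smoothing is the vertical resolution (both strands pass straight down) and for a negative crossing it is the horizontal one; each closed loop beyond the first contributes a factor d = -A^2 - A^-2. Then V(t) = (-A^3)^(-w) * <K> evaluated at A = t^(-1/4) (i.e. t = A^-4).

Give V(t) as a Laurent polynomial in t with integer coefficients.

The presented braid s1 s4 s2^-1 s1^-1 s1^-1 s1^-1 s2^-1 s1^-1 s1^-1 s2^-1 s3^-1 s4 s4^-1 s1^-1 on 5 strands reduces by inverse Markov moves (closure unchanged at each step):
  Deconjugate: the word is γ·β·γ⁻¹ with γ = s1 s4 (prefix) and γ⁻¹ = s4^-1 s1^-1 (suffix); strip both.
  Destabilize: the word has the form β·s4 where s4 occurs only as the final letter (β ∈ B_4); drop it and the last strand → 4 strands.
  Destabilize: the word has the form β·s3^-1 where s3^-1 occurs only as the final letter (β ∈ B_3); drop it and the last strand → 3 strands.
Reduced to β = s2^-1 s1^-1 s1^-1 s1^-1 s2^-1 s1^-1 s1^-1 s2^-1 on 3 strands, 8 crossings.
Compute on β:
Braid: s2^-1 s1^-1 s1^-1 s1^-1 s2^-1 s1^-1 s1^-1 s2^-1 on 3 strands, 8 crossings.
Writhe w = (#positive) - (#negative) = 0 - 8 = -8.
Computing the Kauffman bracket via state sum. There are 2^8 = 256 states.
Each crossing splits two ways (0=vertical, 1=horizontal). The state's weight is A^(#A-smoothings - #B-smoothings) * d^(loops - 1).
Tabulate the states by total A-exponent and number of loops L (A-exp: L × count):
  A^8: L=5 ×1
  A^6: L=4 ×7, L=6 ×1
  A^4: L=3 ×19, L=5 ×9
  A^2: L=2 ×24, L=4 ×31, L=6 ×1
  A^0: L=1 ×12, L=3 ×53, L=5 ×5
  A^-2: L=2 ×45, L=4 ×11
  A^-4: L=1 ×15, L=3 ×13
  A^-6: L=2 ×8
  A^-8: L=3 ×1
Each group contributes A^e * Σ count * d^(L-1):
Powers of d = -A^2 - A^-2: d^2 = A^4 + 2 + A^-4; d^3 = -A^6 - 3*A^2 - 3*A^-2 - A^-6; d^4 = A^8 + 4*A^4 + 6 + 4*A^-4 + A^-8; d^5 = -A^10 - 5*A^6 - 10*A^2 - 10*A^-2 - 5*A^-6 - A^-10.
  A^8 * (d^4) = A^16 + 4*A^12 + 6*A^8 + 4*A^4 + 1
  A^6 * (7*d^3 + d^5) = -A^16 - 12*A^12 - 31*A^8 - 31*A^4 - 12 - A^-4
  A^4 * (19*d^2 + 9*d^4) = 9*A^12 + 55*A^8 + 92*A^4 + 55 + 9*A^-4
  A^2 * (24*d + 31*d^3 + d^5) = -A^12 - 36*A^8 - 127*A^4 - 127 - 36*A^-4 - A^-8
  A^0 * (12 + 53*d^2 + 5*d^4) = 5*A^8 + 73*A^4 + 148 + 73*A^-4 + 5*A^-8
  A^-2 * (45*d + 11*d^3) = -11*A^4 - 78 - 78*A^-4 - 11*A^-8
  A^-4 * (15 + 13*d^2) = 13 + 41*A^-4 + 13*A^-8
  A^-6 * (8*d) = -8*A^-4 - 8*A^-8
  A^-8 * (d^2) = A^-4 + 2*A^-8 + A^-12
Summing the groups: <K> = -A^8 + A^-4 + A^-12
Normalise by the writhe: (-A^3)^(-w) = (-A^3)^(8) = A^24, so f(A) = A^24 * <K> = -A^32 + A^20 + A^12.
Substitute A = t^(-1/4), i.e. A^e → t^(-e/4): V(t) = t^-3 + t^-5 - t^-8

Answer: t^-3 + t^-5 - t^-8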